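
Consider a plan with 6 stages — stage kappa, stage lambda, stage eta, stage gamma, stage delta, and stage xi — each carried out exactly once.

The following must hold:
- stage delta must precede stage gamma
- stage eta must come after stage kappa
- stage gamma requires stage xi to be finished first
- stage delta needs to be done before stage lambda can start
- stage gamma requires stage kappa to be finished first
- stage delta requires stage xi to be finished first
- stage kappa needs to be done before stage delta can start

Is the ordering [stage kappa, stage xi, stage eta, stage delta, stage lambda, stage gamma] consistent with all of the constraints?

Checking each listed constraint against this order: for instance, stage kappa is in position 1 and stage gamma in position 6, so that constraint holds — and the remaining constraints check out the same way.

Yes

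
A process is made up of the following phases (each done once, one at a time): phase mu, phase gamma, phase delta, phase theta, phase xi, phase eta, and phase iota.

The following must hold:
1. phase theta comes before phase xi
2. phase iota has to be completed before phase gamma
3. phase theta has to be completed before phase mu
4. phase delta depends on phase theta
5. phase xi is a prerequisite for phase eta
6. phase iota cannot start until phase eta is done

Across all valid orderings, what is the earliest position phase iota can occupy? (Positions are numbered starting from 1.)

Working backwards through the constraints from phase iota, its full set of required predecessors is phase theta, phase xi, phase eta — 3 of them.
So at minimum 3 phases come before phase iota, putting phase iota no earlier than position 4. That position is achievable by scheduling exactly those predecessors first.

4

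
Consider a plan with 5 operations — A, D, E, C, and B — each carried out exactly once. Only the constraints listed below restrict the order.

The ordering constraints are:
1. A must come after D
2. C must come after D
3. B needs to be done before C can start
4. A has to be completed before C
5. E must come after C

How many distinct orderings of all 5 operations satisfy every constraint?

3

The operations with no prerequisites are D, B; any of them can be placed first.
Systematically extending each partial ordering one operation at a time and counting, there are 3 complete orderings.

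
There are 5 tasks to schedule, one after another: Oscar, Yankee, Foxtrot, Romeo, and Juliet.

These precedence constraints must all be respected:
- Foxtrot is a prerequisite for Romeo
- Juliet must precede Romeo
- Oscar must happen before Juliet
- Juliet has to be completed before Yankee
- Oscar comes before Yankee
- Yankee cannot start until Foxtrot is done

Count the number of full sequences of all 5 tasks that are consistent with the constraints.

The tasks with no prerequisites are Oscar, Foxtrot; any of them can be placed first.
Systematically extending each partial ordering one task at a time and counting, there are 6 complete orderings.

6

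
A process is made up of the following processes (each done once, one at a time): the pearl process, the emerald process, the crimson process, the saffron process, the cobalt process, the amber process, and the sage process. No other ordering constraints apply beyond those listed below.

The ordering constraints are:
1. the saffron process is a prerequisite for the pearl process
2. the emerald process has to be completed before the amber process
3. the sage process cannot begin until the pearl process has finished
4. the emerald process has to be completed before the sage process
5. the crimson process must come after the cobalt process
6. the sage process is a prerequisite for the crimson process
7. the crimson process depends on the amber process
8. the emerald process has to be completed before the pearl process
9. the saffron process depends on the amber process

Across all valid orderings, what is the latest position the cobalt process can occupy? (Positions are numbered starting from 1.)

Following the constraints forward from the cobalt process, its only required successor is the crimson process.
So at least 1 process follows the cobalt process, putting the cobalt process no later than position 6. That position is achievable by scheduling everything else first.

6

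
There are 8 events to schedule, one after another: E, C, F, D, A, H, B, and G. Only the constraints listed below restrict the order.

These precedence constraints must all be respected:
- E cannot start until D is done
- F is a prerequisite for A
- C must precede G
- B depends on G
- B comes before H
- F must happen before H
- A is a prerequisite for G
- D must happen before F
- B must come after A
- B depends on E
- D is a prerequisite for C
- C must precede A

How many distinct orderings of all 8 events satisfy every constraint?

10

D is the only event with nothing required before it, so every ordering starts there.
Systematically extending each partial ordering one event at a time and counting, there are 10 complete orderings.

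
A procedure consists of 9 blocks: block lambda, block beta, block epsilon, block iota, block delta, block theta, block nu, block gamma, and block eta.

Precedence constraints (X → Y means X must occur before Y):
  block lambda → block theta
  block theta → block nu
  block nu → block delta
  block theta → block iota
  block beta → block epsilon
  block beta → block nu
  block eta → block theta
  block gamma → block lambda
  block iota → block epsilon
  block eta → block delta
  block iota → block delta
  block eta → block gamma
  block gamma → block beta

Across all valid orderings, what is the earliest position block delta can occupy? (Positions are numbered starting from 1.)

8

The blocks that are forced before block delta, directly or transitively, are block lambda, block beta, block iota, block theta, block nu, block gamma, block eta. That's 7 blocks.
So at minimum 7 blocks come before block delta, putting block delta no earlier than position 8. That position is achievable by scheduling exactly those predecessors first.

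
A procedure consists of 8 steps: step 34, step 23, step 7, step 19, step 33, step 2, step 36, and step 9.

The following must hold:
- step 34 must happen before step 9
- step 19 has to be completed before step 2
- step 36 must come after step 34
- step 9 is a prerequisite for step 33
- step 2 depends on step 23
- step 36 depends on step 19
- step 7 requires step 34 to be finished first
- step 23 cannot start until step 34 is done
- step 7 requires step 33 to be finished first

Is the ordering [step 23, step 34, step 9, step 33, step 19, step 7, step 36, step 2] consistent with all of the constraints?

In the proposed order, step 23 appears before step 34.
But one of the constraints requires step 34 before step 23, so this ordering violates it.

No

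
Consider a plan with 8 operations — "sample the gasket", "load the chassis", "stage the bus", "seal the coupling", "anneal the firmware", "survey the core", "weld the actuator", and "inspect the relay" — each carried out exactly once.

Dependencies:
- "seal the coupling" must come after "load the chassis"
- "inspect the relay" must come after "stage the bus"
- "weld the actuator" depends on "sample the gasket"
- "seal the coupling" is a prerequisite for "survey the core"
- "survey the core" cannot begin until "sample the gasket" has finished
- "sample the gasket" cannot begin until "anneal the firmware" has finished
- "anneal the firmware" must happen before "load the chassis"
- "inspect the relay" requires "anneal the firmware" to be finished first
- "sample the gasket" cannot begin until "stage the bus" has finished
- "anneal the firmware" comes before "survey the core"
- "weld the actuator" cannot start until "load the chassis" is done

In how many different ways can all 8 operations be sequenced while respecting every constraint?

129

2 operations have no prerequisites ("stage the bus", "anneal the firmware"), so any of them could come first.
Counting all ways to extend the partial order to a total order gives 129.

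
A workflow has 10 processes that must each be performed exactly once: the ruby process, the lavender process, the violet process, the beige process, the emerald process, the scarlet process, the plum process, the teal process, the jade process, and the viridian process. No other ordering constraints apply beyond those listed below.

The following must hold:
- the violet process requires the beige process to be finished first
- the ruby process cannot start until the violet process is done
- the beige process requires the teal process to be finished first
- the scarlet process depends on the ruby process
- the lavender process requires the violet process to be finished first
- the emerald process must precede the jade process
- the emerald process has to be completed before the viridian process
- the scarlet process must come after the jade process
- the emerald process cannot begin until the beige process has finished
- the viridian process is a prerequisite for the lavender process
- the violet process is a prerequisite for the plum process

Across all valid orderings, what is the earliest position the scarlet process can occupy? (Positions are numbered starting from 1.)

Every process that must precede the scarlet process has to come before it. Tracing all chains that end at the scarlet process, those processes are: the ruby process, the violet process, the beige process, the emerald process, the teal process, the jade process — 6 in total.
With 6 mandatory predecessors, the earliest the scarlet process can sit is position 6+1 = 7, and placing just those 6 first achieves it.

7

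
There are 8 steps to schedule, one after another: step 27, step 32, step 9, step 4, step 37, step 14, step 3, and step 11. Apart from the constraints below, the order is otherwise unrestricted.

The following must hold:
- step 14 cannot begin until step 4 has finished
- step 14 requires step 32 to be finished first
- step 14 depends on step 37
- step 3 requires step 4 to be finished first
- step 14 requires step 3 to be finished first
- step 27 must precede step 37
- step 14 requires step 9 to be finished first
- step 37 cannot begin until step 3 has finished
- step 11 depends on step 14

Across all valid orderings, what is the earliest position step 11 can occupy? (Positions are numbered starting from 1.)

The steps that are forced before step 11, directly or transitively, are step 27, step 32, step 9, step 4, step 37, step 14, step 3. That's 7 steps.
With 7 mandatory predecessors, the earliest step 11 can sit is position 7+1 = 8, and placing just those 7 first achieves it.

8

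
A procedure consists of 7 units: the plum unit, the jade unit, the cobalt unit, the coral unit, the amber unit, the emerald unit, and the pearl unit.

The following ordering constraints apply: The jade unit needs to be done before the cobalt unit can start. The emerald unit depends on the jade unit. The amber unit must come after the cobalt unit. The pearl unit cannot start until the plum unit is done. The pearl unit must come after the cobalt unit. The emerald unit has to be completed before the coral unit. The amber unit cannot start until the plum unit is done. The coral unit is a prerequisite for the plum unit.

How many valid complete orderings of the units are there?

8

Only the jade unit has no prerequisites, so it must go first.
Enumerating by repeatedly choosing an available unit (one whose prerequisites are all placed) gives 8 distinct complete orderings.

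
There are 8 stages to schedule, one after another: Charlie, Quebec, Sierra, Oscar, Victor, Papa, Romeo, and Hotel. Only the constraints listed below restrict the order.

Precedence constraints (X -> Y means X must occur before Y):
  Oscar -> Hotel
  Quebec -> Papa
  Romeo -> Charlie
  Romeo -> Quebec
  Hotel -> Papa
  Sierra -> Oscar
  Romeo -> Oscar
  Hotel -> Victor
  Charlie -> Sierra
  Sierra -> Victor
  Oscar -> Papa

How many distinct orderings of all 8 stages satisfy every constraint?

11

Romeo is the only stage with nothing required before it, so every ordering starts there.
Counting all ways to extend the partial order to a total order gives 11.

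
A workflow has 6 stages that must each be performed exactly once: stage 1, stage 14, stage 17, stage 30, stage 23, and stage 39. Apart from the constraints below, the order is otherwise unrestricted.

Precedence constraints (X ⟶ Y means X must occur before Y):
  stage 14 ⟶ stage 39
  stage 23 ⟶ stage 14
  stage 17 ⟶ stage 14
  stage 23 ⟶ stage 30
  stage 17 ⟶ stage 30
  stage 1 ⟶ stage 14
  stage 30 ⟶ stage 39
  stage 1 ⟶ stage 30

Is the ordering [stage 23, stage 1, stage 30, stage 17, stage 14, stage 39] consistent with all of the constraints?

In the proposed order, stage 30 appears before stage 17.
But one of the constraints requires stage 17 before stage 30, so this ordering violates it.

No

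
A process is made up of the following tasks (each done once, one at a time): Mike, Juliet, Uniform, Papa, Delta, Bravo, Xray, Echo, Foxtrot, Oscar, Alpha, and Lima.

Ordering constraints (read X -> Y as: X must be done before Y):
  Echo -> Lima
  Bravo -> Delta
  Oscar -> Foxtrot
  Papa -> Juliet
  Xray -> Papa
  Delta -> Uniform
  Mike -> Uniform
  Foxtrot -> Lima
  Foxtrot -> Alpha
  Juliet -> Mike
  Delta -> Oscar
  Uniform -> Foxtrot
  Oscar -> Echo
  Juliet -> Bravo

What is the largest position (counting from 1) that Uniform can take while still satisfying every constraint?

The tasks that are forced after Uniform, directly or by a chain of constraints, are Foxtrot, Alpha, Lima. That's 3 tasks.
So at least 3 tasks follow Uniform, putting Uniform no later than position 9. That position is achievable by scheduling everything else first.

9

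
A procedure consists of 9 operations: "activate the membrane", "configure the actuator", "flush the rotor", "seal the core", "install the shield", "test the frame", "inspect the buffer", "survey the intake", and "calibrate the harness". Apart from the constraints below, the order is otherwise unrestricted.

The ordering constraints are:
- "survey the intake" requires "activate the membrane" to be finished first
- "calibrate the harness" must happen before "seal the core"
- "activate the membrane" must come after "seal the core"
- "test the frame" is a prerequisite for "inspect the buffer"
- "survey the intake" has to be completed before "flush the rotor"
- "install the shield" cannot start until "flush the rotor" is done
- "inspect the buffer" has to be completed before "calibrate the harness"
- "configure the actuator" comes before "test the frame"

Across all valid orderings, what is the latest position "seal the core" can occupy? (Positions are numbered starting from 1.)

5

The operations that are forced after "seal the core", directly or by a chain of constraints, are "activate the membrane", "flush the rotor", "install the shield", "survey the intake". That's 4 operations.
So at least 4 operations follow "seal the core", putting "seal the core" no later than position 5. That position is achievable by scheduling everything else first.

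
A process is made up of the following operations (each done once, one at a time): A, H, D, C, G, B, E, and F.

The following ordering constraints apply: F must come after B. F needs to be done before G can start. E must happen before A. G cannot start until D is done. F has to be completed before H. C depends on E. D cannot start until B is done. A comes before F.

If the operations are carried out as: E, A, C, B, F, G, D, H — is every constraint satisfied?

No

In the proposed order, G appears before D.
Since D is required before G, the ordering is invalid.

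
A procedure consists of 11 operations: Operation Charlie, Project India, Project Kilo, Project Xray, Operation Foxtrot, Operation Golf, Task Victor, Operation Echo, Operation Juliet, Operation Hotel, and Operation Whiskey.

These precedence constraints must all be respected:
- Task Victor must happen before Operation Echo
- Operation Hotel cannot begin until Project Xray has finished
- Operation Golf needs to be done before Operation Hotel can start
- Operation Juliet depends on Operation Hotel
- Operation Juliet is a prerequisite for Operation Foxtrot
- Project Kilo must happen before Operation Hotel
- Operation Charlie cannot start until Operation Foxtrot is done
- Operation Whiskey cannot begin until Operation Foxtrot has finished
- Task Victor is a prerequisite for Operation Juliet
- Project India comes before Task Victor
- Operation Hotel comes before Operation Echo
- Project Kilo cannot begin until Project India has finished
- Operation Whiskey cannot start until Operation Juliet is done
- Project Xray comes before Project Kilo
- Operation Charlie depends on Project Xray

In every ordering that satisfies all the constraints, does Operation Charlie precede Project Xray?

No

The constraints actually force Project Xray before Operation Charlie (via Project Xray → Operation Charlie), not the other way around.
So Operation Charlie never precedes Project Xray.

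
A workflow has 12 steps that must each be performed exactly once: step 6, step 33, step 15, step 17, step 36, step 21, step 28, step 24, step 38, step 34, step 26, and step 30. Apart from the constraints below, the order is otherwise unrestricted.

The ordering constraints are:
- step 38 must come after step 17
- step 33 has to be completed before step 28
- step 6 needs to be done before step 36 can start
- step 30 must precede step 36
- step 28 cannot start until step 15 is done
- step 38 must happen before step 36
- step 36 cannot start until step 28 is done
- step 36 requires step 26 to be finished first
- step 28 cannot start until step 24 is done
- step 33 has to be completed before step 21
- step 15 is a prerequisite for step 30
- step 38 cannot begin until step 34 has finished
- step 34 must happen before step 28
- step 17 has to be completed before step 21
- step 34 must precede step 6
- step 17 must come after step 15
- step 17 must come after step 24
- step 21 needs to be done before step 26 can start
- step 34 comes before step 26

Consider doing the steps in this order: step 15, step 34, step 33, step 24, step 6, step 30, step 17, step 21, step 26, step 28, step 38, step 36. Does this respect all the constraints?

Yes

Checking each listed constraint against this order: for instance, step 15 is in position 1 and step 28 in position 10, so that constraint holds — and the remaining constraints check out the same way.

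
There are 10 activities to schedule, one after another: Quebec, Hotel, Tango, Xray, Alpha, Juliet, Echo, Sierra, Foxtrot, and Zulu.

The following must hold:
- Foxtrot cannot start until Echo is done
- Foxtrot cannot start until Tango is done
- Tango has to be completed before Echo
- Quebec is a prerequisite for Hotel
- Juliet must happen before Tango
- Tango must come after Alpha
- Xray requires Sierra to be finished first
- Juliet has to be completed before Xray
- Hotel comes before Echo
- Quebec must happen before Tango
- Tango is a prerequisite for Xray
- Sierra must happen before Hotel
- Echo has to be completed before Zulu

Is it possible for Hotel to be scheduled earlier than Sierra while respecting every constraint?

No

There is a dependency chain Sierra → Hotel, so Hotel always comes after Sierra.
Hence Hotel can never be scheduled before Sierra.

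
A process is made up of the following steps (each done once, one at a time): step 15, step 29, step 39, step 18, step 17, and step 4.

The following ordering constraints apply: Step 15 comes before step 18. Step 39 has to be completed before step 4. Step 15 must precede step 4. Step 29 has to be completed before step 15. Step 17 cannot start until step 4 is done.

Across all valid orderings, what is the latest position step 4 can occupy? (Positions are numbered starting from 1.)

5

The only step forced after step 4 (directly or by a chain) is step 17.
So at least 1 step follows step 4, putting step 4 no later than position 5. That position is achievable by scheduling everything else first.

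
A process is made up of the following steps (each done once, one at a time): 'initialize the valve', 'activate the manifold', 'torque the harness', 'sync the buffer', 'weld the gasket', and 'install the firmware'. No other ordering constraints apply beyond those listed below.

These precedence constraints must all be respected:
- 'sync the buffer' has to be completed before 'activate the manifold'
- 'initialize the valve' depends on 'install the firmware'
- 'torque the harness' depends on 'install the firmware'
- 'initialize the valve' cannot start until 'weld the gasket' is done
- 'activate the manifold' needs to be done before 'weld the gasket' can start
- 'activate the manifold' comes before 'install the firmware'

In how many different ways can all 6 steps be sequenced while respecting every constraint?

5

Only 'sync the buffer' has no prerequisites, so it must go first.
Counting all ways to extend the partial order to a total order gives 5.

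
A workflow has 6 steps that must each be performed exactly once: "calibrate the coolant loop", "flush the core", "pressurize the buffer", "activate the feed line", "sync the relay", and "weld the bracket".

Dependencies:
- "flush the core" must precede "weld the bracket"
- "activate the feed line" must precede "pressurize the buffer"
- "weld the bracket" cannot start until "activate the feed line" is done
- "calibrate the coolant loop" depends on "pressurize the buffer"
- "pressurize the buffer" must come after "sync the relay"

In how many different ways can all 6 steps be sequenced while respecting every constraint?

The steps with no prerequisites are "flush the core", "activate the feed line", "sync the relay"; any of them can be placed first.
Systematically extending each partial ordering one step at a time and counting, there are 26 complete orderings.

26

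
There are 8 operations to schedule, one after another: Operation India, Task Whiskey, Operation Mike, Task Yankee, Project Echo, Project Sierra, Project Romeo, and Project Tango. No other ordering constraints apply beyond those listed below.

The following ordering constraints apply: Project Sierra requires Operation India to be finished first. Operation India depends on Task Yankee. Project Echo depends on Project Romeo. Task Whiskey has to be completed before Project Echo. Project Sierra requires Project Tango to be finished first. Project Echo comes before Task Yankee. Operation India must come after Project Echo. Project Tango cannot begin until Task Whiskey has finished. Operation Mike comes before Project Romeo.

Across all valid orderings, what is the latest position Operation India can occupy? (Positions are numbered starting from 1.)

The only operation forced after Operation India (directly or by a chain) is Project Sierra.
With 1 mandatory successor out of 8 operations total, the latest slot for Operation India is 8−1 = 7, and it's reachable by doing all non-successors before Operation India.

7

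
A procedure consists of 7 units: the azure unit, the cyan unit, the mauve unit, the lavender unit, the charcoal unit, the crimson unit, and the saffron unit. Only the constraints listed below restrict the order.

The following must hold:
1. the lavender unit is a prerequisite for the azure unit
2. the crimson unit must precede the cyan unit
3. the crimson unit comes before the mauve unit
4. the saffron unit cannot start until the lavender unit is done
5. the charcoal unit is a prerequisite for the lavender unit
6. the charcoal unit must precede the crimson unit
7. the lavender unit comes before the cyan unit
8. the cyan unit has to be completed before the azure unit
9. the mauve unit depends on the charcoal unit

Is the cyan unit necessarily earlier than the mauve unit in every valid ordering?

Nothing in the constraints links the cyan unit and the mauve unit; they are unordered relative to each other.
So the cyan unit can come before the mauve unit or after — it is not forced.

No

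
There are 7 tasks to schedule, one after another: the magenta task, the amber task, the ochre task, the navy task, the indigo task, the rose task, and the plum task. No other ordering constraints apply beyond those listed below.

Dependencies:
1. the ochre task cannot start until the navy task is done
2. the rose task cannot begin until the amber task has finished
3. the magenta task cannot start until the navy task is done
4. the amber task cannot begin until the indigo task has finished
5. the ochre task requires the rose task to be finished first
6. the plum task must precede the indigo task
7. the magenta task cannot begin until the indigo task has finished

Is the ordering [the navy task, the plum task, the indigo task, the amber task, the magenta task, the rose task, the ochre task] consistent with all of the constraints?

Yes

Every stated constraint is respected: the navy task sits at position 1, ahead of the ochre task at position 7, and each of the other listed pairs likewise has the predecessor earlier in the sequence.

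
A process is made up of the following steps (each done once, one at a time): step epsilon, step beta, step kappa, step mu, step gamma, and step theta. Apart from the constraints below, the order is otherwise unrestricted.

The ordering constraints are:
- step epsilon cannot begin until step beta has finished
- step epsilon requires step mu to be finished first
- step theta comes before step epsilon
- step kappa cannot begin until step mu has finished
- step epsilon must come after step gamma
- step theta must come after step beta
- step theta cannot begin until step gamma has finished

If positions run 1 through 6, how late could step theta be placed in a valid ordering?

The only step forced after step theta (directly or by a chain) is step epsilon.
So at least 1 step follows step theta, putting step theta no later than position 5. That position is achievable by scheduling everything else first.

5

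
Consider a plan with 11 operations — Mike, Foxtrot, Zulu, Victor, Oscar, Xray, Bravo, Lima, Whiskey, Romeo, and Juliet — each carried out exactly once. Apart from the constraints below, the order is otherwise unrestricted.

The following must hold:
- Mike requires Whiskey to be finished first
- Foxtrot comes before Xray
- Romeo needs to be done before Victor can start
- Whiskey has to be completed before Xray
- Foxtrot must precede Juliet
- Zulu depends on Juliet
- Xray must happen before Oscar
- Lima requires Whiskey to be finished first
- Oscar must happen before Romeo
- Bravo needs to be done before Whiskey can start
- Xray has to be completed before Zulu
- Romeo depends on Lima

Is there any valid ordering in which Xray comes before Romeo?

Yes

The constraints force Xray before Romeo, so yes — every valid ordering has Xray earlier.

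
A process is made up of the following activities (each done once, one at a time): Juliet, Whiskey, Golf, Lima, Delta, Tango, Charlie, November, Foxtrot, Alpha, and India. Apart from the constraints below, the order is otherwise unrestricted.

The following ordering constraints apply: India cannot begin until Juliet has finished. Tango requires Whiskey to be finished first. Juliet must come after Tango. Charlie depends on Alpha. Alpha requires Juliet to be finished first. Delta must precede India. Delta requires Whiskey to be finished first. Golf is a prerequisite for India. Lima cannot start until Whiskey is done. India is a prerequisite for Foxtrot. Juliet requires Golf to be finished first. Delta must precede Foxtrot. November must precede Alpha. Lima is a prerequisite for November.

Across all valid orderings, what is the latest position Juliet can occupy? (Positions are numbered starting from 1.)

7

Every activity that must follow Juliet has to come after it. Tracing all chains starting from Juliet, those activities are: Charlie, Foxtrot, Alpha, India — 4 in total.
So at least 4 activities follow Juliet, putting Juliet no later than position 7. That position is achievable by scheduling everything else first.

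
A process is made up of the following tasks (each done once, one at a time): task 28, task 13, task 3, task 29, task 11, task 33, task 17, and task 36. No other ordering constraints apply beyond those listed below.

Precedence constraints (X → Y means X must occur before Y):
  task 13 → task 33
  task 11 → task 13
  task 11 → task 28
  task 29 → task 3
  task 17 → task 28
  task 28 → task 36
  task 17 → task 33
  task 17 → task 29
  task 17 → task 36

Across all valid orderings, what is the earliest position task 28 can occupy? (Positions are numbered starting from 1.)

3

The tasks that are forced before task 28, directly or transitively, are task 11, task 17. That's 2 tasks.
So at minimum 2 tasks come before task 28, putting task 28 no earlier than position 3. That position is achievable by scheduling exactly those predecessors first.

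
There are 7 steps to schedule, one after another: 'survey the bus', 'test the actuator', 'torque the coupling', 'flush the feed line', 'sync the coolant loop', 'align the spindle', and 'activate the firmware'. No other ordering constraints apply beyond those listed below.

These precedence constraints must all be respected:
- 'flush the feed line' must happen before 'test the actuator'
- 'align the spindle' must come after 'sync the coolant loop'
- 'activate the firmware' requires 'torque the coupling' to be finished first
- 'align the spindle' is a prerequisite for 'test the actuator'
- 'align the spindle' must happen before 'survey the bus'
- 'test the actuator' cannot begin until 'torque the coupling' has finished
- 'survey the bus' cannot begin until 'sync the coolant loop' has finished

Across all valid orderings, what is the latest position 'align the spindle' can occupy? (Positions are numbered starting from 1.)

The steps that are forced after 'align the spindle', directly or by a chain of constraints, are 'survey the bus', 'test the actuator'. That's 2 steps.
So at least 2 steps follow 'align the spindle', putting 'align the spindle' no later than position 5. That position is achievable by scheduling everything else first.

5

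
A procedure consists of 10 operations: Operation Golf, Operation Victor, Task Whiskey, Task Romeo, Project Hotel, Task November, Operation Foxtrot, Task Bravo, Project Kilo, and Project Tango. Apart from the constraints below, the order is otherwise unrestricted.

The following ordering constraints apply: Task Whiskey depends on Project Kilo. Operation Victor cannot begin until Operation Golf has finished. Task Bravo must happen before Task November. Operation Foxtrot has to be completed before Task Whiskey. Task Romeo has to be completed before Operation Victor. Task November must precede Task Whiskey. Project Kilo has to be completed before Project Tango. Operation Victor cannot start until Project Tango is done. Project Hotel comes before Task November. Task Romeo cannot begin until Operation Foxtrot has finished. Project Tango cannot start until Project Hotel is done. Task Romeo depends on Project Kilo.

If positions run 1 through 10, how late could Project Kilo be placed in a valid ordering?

6

The operations that are forced after Project Kilo, directly or by a chain of constraints, are Operation Victor, Task Whiskey, Task Romeo, Project Tango. That's 4 operations.
With 4 mandatory successors out of 10 operations total, the latest slot for Project Kilo is 10−4 = 6, and it's reachable by doing all non-successors before Project Kilo.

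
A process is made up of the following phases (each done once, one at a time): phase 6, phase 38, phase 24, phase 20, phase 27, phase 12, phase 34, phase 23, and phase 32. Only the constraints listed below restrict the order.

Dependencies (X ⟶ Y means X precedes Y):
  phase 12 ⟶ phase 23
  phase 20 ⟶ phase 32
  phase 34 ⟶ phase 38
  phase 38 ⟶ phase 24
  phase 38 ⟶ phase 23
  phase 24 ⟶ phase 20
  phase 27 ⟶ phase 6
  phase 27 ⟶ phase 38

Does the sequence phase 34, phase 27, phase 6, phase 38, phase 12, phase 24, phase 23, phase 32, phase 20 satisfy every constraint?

In the proposed order, phase 32 appears before phase 20.
But one of the constraints requires phase 20 before phase 32, so this ordering violates it.

No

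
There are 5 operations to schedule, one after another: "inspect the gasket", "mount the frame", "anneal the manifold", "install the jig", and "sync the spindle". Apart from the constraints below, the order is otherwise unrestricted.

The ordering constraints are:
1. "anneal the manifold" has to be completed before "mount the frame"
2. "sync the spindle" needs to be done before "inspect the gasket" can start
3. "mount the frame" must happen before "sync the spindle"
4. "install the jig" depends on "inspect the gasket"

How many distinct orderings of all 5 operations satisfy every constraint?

"anneal the manifold" is the only operation with nothing required before it, so every ordering starts there.
Every operation is then forced in turn, so only 1 complete ordering is consistent with the constraints.

1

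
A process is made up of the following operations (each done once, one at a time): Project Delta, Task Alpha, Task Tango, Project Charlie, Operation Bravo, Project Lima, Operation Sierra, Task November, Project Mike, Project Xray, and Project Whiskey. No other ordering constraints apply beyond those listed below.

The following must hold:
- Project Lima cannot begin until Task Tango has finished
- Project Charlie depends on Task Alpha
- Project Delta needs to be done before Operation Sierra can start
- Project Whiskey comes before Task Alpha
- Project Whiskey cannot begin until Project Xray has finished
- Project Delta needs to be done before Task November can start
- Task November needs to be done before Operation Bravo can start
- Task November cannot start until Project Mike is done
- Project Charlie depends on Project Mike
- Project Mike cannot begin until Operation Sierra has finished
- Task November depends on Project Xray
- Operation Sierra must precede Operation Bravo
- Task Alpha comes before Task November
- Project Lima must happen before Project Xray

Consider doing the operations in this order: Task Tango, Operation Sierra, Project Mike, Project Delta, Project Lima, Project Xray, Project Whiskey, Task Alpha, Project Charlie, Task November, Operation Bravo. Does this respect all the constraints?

In the proposed order, Operation Sierra appears before Project Delta.
But one of the constraints requires Project Delta before Operation Sierra, so this ordering violates it.

No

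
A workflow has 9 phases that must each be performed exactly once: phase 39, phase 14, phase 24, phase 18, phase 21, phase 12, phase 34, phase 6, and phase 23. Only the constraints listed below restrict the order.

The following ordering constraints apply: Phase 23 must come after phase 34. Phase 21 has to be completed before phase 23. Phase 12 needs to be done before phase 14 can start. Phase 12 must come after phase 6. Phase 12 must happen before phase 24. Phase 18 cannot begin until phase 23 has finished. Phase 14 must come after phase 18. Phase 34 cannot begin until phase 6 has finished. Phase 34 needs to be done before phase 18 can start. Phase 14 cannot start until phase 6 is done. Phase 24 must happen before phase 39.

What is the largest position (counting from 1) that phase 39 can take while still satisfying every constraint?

9

Phase 39 has no required successors, so nothing stops it from going last (position 9).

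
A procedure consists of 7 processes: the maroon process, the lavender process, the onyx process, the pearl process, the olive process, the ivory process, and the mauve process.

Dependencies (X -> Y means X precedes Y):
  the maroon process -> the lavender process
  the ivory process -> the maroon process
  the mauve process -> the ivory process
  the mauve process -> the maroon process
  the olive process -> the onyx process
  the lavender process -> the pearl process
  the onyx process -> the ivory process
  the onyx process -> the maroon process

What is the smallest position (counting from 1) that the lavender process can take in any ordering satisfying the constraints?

6

The processes that are forced before the lavender process, directly or transitively, are the maroon process, the onyx process, the olive process, the ivory process, the mauve process. That's 5 processes.
With 5 mandatory predecessors, the earliest the lavender process can sit is position 5+1 = 6, and placing just those 5 first achieves it.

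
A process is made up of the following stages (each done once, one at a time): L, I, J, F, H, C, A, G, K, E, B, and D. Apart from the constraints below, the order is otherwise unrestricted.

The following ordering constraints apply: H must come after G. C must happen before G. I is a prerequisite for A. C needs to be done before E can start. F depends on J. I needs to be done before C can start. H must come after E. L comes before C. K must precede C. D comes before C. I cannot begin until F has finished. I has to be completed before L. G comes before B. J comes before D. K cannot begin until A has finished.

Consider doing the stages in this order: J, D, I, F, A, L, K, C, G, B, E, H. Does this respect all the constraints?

No

In the proposed order, I appears before F.
But one of the constraints requires F before I, so this ordering violates it.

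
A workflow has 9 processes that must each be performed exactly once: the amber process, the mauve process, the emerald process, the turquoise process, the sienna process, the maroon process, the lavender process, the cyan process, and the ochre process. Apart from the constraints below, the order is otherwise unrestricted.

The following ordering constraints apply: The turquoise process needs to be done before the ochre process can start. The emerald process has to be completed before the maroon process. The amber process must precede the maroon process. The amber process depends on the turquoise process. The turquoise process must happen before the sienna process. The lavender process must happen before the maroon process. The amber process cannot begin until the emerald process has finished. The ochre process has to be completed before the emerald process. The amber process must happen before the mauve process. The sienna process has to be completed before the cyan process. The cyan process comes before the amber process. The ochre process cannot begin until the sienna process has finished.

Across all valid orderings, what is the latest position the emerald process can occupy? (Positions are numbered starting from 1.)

6

The processes that are forced after the emerald process, directly or by a chain of constraints, are the amber process, the mauve process, the maroon process. That's 3 processes.
With 3 mandatory successors out of 9 processes total, the latest slot for the emerald process is 9−3 = 6, and it's reachable by doing all non-successors before the emerald process.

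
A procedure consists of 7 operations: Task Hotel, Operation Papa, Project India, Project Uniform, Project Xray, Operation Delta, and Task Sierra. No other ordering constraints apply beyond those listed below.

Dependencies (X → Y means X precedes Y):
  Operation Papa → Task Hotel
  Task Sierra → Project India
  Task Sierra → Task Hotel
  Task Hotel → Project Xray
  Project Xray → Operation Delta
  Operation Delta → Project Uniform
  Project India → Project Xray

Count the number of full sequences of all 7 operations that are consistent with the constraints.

5

The operations with no prerequisites are Operation Papa, Task Sierra; any of them can be placed first.
Counting all ways to extend the partial order to a total order gives 5.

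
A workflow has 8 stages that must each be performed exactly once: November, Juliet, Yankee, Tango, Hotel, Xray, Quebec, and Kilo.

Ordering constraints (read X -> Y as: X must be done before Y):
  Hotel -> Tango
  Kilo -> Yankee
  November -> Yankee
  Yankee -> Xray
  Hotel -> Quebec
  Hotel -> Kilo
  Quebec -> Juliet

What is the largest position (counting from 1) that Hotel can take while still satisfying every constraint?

The stages that are forced after Hotel, directly or by a chain of constraints, are Juliet, Yankee, Tango, Xray, Quebec, Kilo. That's 6 stages.
With 6 mandatory successors out of 8 stages total, the latest slot for Hotel is 8−6 = 2, and it's reachable by doing all non-successors before Hotel.

2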